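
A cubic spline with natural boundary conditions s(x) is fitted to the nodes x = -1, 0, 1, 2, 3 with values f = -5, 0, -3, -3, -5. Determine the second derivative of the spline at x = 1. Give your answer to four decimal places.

9.4286

Write σ_i for s''(x_i). With h_i = 1, 1, 1, 1 and divided differences Δ_i = 5, -3, 0, -2, the continuity of s' gives the tridiagonal system
  1·σ_0 + 4·σ_1 + 1·σ_2 = 6(Δ_1 - Δ_0) = -48
  1·σ_1 + 4·σ_2 + 1·σ_3 = 6(Δ_2 - Δ_1) = 18
  1·σ_2 + 4·σ_3 + 1·σ_4 = 6(Δ_3 - Δ_2) = -12
Natural end conditions: σ_0 = σ_4 = 0.
Hence σ_0 = 0, σ_1 = -201/14, σ_2 = 66/7, σ_3 = -75/14, σ_4 = 0.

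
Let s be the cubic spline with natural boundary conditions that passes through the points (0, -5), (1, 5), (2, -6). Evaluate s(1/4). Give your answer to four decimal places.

With σ_i denoting the second derivative at x_i, h_i = 1, 1, and Δ_i = (y_(i+1) − y_i)/h_i = 10, -11:
  1·σ_0 + 4·σ_1 + 1·σ_2 = 6(Δ_1 - Δ_0) = -126
Natural end conditions: σ_0 = σ_2 = 0.
Solving: σ_0 = 0, σ_1 = -63/2, σ_2 = 0.
On [0, 1], s(x) = -5 + 61/4·x + 0·x² - 21/4·x³.
With x = 1/4: s(1/4) = -325/256.

-1.2695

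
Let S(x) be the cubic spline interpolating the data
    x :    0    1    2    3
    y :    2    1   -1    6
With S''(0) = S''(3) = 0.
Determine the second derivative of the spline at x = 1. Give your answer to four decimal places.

With M_i denoting the second derivative at x_i, h_i = 1, 1, 1, and Δ_i = (y_(i+1) − y_i)/h_i = -1, -2, 7:
  1·M_0 + 4·M_1 + 1·M_2 = 6(Δ_1 - Δ_0) = -6
  1·M_1 + 4·M_2 + 1·M_3 = 6(Δ_2 - Δ_1) = 54
Natural end conditions: M_0 = M_3 = 0.
Hence M_0 = 0, M_1 = -26/5, M_2 = 74/5, M_3 = 0.

-5.2000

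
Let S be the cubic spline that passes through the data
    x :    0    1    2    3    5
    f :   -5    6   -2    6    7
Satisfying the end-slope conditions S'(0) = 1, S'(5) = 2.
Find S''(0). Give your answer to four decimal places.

Let σ_i = S''(x_i). Step sizes h_i = 1, 1, 1, 2; slopes of the chords Δ_i = (y_(i+1) - y_i)/h_i = 11, -8, 8, 1/2.
  1·σ_0 + 4·σ_1 + 1·σ_2 = 6(Δ_1 - Δ_0) = -114
  1·σ_1 + 4·σ_2 + 1·σ_3 = 6(Δ_2 - Δ_1) = 96
  1·σ_2 + 6·σ_3 + 2·σ_4 = 6(Δ_3 - Δ_2) = -45
Clamped end conditions give two more equations: 2h_0·σ_0 + h_0·σ_1 = 6(Δ_0 - S'(0)) = 60 and h_3·σ_3 + 2h_3·σ_4 = 6(S'(5) - Δ_3) = 9.
Solving: σ_0 = 4637/82, σ_1 = -2177/41, σ_2 = 3431/82, σ_3 = -749/41, σ_4 = 1867/164.

56.5488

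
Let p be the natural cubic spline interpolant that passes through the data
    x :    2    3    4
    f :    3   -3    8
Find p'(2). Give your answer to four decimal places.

Put m_i = p'' at the i-th knot. Here h = (1, 1) and Δ = (-6, 11), so the interior equations h_(i-1)·m_(i-1) + 2(h_(i-1)+h_i)·m_i + h_i·m_(i+1) = 6(Δ_i − Δ_(i-1)) read
  1·m_0 + 4·m_1 + 1·m_2 = 6(Δ_1 - Δ_0) = 102
Natural end conditions: m_0 = m_2 = 0.
Forward elimination and back-substitution give m_0 = 0, m_1 = 51/2, m_2 = 0.
On [2, 3], p'(x) = b_0 + 2c_0·(x - 2) + 3d_0·(x - 2)² with b_0 = Δ_0 - h_0(2m_0 + m_1)/6 = -41/4, c_0 = m_0/2 = 0, d_0 = (m_1 - m_0)/(6h_0) = 17/4. So p'(2) = -41/4.

-10.2500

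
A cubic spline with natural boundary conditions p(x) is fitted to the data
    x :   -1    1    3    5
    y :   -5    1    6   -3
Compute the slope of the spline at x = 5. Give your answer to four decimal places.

-6.3333

Put M_i = p'' at the i-th knot. Here h = (2, 2, 2) and Δ = (3, 5/2, -9/2), so the interior equations h_(i-1)·M_(i-1) + 2(h_(i-1)+h_i)·M_i + h_i·M_(i+1) = 6(Δ_i − Δ_(i-1)) read
  2·M_0 + 8·M_1 + 2·M_2 = 6(Δ_1 - Δ_0) = -3
  2·M_1 + 8·M_2 + 2·M_3 = 6(Δ_2 - Δ_1) = -42
Natural end conditions: M_0 = M_3 = 0.
Forward elimination and back-substitution give M_0 = 0, M_1 = 1, M_2 = -11/2, M_3 = 0.
On [3, 5], p'(x) = b_2 + 2c_2·(x - 3) + 3d_2·(x - 3)² with b_2 = Δ_2 - h_2(2M_2 + M_3)/6 = -5/6, c_2 = M_2/2 = -11/4, d_2 = (M_3 - M_2)/(6h_2) = 11/24. So p'(5) = -19/3.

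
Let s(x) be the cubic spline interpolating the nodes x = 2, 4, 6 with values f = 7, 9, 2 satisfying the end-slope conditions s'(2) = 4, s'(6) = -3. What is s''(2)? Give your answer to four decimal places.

-2.8750

Put M_i = s'' at the i-th knot. Here h = (2, 2) and Δ = (1, -7/2), so the interior equations h_(i-1)·M_(i-1) + 2(h_(i-1)+h_i)·M_i + h_i·M_(i+1) = 6(Δ_i − Δ_(i-1)) read
  2·M_0 + 8·M_1 + 2·M_2 = 6(Δ_1 - Δ_0) = -27
Clamped end conditions give two more equations: 2h_0·M_0 + h_0·M_1 = 6(Δ_0 - s'(2)) = -18 and h_1·M_1 + 2h_1·M_2 = 6(s'(6) - Δ_1) = 3.
Forward elimination and back-substitution give M_0 = -23/8, M_1 = -13/4, M_2 = 19/8.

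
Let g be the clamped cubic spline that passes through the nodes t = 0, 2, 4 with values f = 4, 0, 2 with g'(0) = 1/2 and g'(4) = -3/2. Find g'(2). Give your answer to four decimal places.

-0.5000

Put m_i = g'' at the i-th knot. Here h = (2, 2) and Δ = (-2, 1), so the interior equations h_(i-1)·m_(i-1) + 2(h_(i-1)+h_i)·m_i + h_i·m_(i+1) = 6(Δ_i − Δ_(i-1)) read
  2·m_0 + 8·m_1 + 2·m_2 = 6(Δ_1 - Δ_0) = 18
Clamped end conditions give two more equations: 2h_0·m_0 + h_0·m_1 = 6(Δ_0 - g'(0)) = -15 and h_1·m_1 + 2h_1·m_2 = 6(g'(4) - Δ_1) = -15.
Forward elimination and back-substitution give m_0 = -13/2, m_1 = 11/2, m_2 = -13/2.
On [2, 4], g'(t) = b_1 + 2c_1·(t - 2) + 3d_1·(t - 2)² with b_1 = Δ_1 - h_1(2m_1 + m_2)/6 = -1/2, c_1 = m_1/2 = 11/4, d_1 = (m_2 - m_1)/(6h_1) = -1. So g'(2) = -1/2.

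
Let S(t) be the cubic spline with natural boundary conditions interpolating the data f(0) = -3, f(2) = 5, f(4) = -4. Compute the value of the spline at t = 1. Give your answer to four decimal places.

2.5938

Put M_i = S'' at the i-th knot. Here h = (2, 2) and Δ = (4, -9/2), so the interior equations h_(i-1)·M_(i-1) + 2(h_(i-1)+h_i)·M_i + h_i·M_(i+1) = 6(Δ_i − Δ_(i-1)) read
  2·M_0 + 8·M_1 + 2·M_2 = 6(Δ_1 - Δ_0) = -51
Natural end conditions: M_0 = M_2 = 0.
Solving the tridiagonal system: M_0 = 0, M_1 = -51/8, M_2 = 0.
On [0, 2], S(t) = -3 + 49/8·t + 0·t² - 17/32·t³.
With t = 1: S(1) = 83/32.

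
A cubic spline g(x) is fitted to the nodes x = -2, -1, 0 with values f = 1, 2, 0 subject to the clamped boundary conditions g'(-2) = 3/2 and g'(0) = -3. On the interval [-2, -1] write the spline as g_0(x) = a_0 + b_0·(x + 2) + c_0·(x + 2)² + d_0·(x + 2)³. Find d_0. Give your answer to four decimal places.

-0.8750

With M_i denoting the second derivative at x_i, h_i = 1, 1, and Δ_i = (y_(i+1) − y_i)/h_i = 1, -2:
  1·M_0 + 4·M_1 + 1·M_2 = 6(Δ_1 - Δ_0) = -18
Clamped end conditions give two more equations: 2h_0·M_0 + h_0·M_1 = 6(Δ_0 - g'(-2)) = -3 and h_1·M_1 + 2h_1·M_2 = 6(g'(0) - Δ_1) = -6.
Solving the tridiagonal system: M_0 = 3/4, M_1 = -9/2, M_2 = -3/4.
On [-2, -1], with g_0(x) = a_0 + b_0·(x + 2) + c_0·(x + 2)² + d_0·(x + 2)³: c_0 = M_0/2 = 3/8, d_0 = (M_1 - M_0)/(6h_0) = -7/8, b_0 = Δ_0 - h_0(2M_0 + M_1)/6 = 3/2.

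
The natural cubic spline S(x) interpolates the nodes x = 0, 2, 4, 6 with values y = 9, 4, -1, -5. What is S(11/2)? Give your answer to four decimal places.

-4.0625

Let M_i = S''(x_i). Step sizes h_i = 2, 2, 2; slopes of the chords Δ_i = (y_(i+1) - y_i)/h_i = -5/2, -5/2, -2.
  2·M_0 + 8·M_1 + 2·M_2 = 6(Δ_1 - Δ_0) = 0
  2·M_1 + 8·M_2 + 2·M_3 = 6(Δ_2 - Δ_1) = 3
Natural end conditions: M_0 = M_3 = 0.
Forward elimination and back-substitution give M_0 = 0, M_1 = -1/10, M_2 = 2/5, M_3 = 0.
On [4, 6], S(x) = -1 - 34/15·(x - 4) + 1/5·(x - 4)² - 1/30·(x - 4)³.
With (x - 4) = 3/2: S(11/2) = -65/16.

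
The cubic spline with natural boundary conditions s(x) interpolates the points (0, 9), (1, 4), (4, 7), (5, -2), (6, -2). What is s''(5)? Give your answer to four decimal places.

16.7830

Put σ_i = s'' at the i-th knot. Here h = (1, 3, 1, 1) and Δ = (-5, 1, -9, 0), so the interior equations h_(i-1)·σ_(i-1) + 2(h_(i-1)+h_i)·σ_i + h_i·σ_(i+1) = 6(Δ_i − Δ_(i-1)) read
  1·σ_0 + 8·σ_1 + 3·σ_2 = 6(Δ_1 - Δ_0) = 36
  3·σ_1 + 8·σ_2 + 1·σ_3 = 6(Δ_2 - Δ_1) = -60
  1·σ_2 + 4·σ_3 + 1·σ_4 = 6(Δ_3 - Δ_2) = 54
Natural end conditions: σ_0 = σ_4 = 0.
Hence σ_0 = 0, σ_1 = 999/106, σ_2 = -696/53, σ_3 = 1779/106, σ_4 = 0.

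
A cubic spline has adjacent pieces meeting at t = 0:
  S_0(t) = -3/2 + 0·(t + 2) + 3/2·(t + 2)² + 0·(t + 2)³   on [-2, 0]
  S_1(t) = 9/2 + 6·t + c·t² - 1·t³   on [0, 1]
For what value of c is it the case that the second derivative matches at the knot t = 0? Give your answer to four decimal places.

1.5000

S_0''(t) = 3 + 0·(t + 2), so S_0''(0) = 3. On the right, S_1''(0) = 2c, so c = 3/2.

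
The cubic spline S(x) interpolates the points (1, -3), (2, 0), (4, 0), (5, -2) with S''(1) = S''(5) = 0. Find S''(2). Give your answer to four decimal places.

Put m_i = S'' at the i-th knot. Here h = (1, 2, 1) and Δ = (3, 0, -2), so the interior equations h_(i-1)·m_(i-1) + 2(h_(i-1)+h_i)·m_i + h_i·m_(i+1) = 6(Δ_i − Δ_(i-1)) read
  1·m_0 + 6·m_1 + 2·m_2 = 6(Δ_1 - Δ_0) = -18
  2·m_1 + 6·m_2 + 1·m_3 = 6(Δ_2 - Δ_1) = -12
Natural end conditions: m_0 = m_3 = 0.
Solving: m_0 = 0, m_1 = -21/8, m_2 = -9/8, m_3 = 0.

-2.6250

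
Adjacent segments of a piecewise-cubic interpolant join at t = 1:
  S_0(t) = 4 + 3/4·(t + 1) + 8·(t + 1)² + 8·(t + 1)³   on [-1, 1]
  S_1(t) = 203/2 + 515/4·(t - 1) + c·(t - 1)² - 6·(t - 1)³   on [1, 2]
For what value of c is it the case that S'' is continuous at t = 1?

56

S_0''(t) = 16 + 48·(t + 1), so S_0''(1) = 112. On the right, S_1''(1) = 2c, so c = 56.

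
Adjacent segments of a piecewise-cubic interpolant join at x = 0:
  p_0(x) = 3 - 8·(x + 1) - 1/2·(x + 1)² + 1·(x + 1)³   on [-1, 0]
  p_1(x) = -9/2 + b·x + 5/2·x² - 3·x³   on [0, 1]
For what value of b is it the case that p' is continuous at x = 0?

p_0'(x) = -8 - 1·(x + 1) + 3·(x + 1)², so p_0'(0) = -6. On the right, p_1'(0) = b, so b = -6.

-6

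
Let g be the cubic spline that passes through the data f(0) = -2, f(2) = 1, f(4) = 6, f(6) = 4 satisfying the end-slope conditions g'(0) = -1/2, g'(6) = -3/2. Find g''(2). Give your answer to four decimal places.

Put M_i = g'' at the i-th knot. Here h = (2, 2, 2) and Δ = (3/2, 5/2, -1), so the interior equations h_(i-1)·M_(i-1) + 2(h_(i-1)+h_i)·M_i + h_i·M_(i+1) = 6(Δ_i − Δ_(i-1)) read
  2·M_0 + 8·M_1 + 2·M_2 = 6(Δ_1 - Δ_0) = 6
  2·M_1 + 8·M_2 + 2·M_3 = 6(Δ_2 - Δ_1) = -21
Clamped end conditions give two more equations: 2h_0·M_0 + h_0·M_1 = 6(Δ_0 - g'(0)) = 12 and h_2·M_2 + 2h_2·M_3 = 6(g'(6) - Δ_2) = -3.
Hence M_0 = 77/30, M_1 = 13/15, M_2 = -91/30, M_3 = 23/30.

0.8667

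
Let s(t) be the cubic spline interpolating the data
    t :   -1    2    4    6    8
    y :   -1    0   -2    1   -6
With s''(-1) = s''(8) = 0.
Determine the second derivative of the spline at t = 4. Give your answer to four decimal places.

3.3944

With M_i denoting the second derivative at x_i, h_i = 3, 2, 2, 2, and Δ_i = (y_(i+1) − y_i)/h_i = 1/3, -1, 3/2, -7/2:
  3·M_0 + 10·M_1 + 2·M_2 = 6(Δ_1 - Δ_0) = -8
  2·M_1 + 8·M_2 + 2·M_3 = 6(Δ_2 - Δ_1) = 15
  2·M_2 + 8·M_3 + 2·M_4 = 6(Δ_3 - Δ_2) = -30
Natural end conditions: M_0 = M_4 = 0.
Solving: M_0 = 0, M_1 = -105/71, M_2 = 241/71, M_3 = -653/142, M_4 = 0.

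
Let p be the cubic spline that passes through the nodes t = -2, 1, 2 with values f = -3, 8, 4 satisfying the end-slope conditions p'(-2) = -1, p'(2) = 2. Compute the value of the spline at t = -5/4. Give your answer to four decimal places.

-1.1758

Write M_i for p''(x_i). With h_i = 3, 1 and divided differences Δ_i = 11/3, -4, the continuity of p' gives the tridiagonal system
  3·M_0 + 8·M_1 + 1·M_2 = 6(Δ_1 - Δ_0) = -46
Clamped end conditions give two more equations: 2h_0·M_0 + h_0·M_1 = 6(Δ_0 - p'(-2)) = 28 and h_1·M_1 + 2h_1·M_2 = 6(p'(2) - Δ_1) = 36.
Forward elimination and back-substitution give M_0 = 67/6, M_1 = -13, M_2 = 49/2.
On [-2, 1], p(t) = -3 - 1·(t + 2) + 67/12·(t + 2)² - 145/108·(t + 2)³.
With (t + 2) = 3/4: p(-5/4) = -301/256.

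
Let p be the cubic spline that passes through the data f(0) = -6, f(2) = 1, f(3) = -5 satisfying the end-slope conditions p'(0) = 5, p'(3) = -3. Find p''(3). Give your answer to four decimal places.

15.8333

Write m_i for p''(x_i). With h_i = 2, 1 and divided differences Δ_i = 7/2, -6, the continuity of p' gives the tridiagonal system
  2·m_0 + 6·m_1 + 1·m_2 = 6(Δ_1 - Δ_0) = -57
Clamped end conditions give two more equations: 2h_0·m_0 + h_0·m_1 = 6(Δ_0 - p'(0)) = -9 and h_1·m_1 + 2h_1·m_2 = 6(p'(3) - Δ_1) = 18.
Hence m_0 = 55/12, m_1 = -41/3, m_2 = 95/6.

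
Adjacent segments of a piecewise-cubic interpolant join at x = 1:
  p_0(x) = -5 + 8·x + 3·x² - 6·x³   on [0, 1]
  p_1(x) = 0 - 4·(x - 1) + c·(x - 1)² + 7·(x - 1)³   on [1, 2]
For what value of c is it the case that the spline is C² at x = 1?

-15

p_0''(x) = 6 - 36·x, so p_0''(1) = -30. On the right, p_1''(1) = 2c, so c = -15.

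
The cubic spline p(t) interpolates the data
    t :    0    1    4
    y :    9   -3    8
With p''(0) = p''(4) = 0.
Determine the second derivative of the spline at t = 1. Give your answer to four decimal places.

11.7500

Write σ_i for p''(x_i). With h_i = 1, 3 and divided differences Δ_i = -12, 11/3, the continuity of p' gives the tridiagonal system
  1·σ_0 + 8·σ_1 + 3·σ_2 = 6(Δ_1 - Δ_0) = 94
Natural end conditions: σ_0 = σ_2 = 0.
Solving: σ_0 = 0, σ_1 = 47/4, σ_2 = 0.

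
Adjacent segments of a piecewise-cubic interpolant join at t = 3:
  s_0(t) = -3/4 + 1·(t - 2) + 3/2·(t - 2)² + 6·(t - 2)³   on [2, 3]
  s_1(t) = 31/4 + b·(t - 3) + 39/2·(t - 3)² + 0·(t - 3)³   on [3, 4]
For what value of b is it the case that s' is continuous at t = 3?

22

s_0'(t) = 1 + 3·(t - 2) + 18·(t - 2)², so s_0'(3) = 22. On the right, s_1'(3) = b, so b = 22.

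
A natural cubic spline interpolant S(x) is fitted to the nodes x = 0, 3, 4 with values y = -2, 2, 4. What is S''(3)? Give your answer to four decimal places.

0.5000

Write σ_i for S''(x_i). With h_i = 3, 1 and divided differences Δ_i = 4/3, 2, the continuity of S' gives the tridiagonal system
  3·σ_0 + 8·σ_1 + 1·σ_2 = 6(Δ_1 - Δ_0) = 4
Natural end conditions: σ_0 = σ_2 = 0.
Forward elimination and back-substitution give σ_0 = 0, σ_1 = 1/2, σ_2 = 0.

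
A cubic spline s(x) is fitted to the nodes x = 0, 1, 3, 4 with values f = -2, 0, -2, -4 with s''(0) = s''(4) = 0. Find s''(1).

-3

With M_i denoting the second derivative at x_i, h_i = 1, 2, 1, and Δ_i = (y_(i+1) − y_i)/h_i = 2, -1, -2:
  1·M_0 + 6·M_1 + 2·M_2 = 6(Δ_1 - Δ_0) = -18
  2·M_1 + 6·M_2 + 1·M_3 = 6(Δ_2 - Δ_1) = -6
Natural end conditions: M_0 = M_3 = 0.
Forward elimination and back-substitution give M_0 = 0, M_1 = -3, M_2 = 0, M_3 = 0.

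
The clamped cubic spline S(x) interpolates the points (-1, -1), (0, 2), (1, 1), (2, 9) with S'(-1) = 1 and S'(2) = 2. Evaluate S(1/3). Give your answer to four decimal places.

1.4000

Let σ_i = S''(x_i). Step sizes h_i = 1, 1, 1; slopes of the chords Δ_i = (y_(i+1) - y_i)/h_i = 3, -1, 8.
  1·σ_0 + 4·σ_1 + 1·σ_2 = 6(Δ_1 - Δ_0) = -24
  1·σ_1 + 4·σ_2 + 1·σ_3 = 6(Δ_2 - Δ_1) = 54
Clamped end conditions give two more equations: 2h_0·σ_0 + h_0·σ_1 = 6(Δ_0 - S'(-1)) = 12 and h_2·σ_2 + 2h_2·σ_3 = 6(S'(2) - Δ_2) = -36.
Solving the tridiagonal system: σ_0 = 208/15, σ_1 = -236/15, σ_2 = 376/15, σ_3 = -458/15.
On [0, 1], S(x) = 2 + 1/15·x - 118/15·x² + 34/5·x³.
With x = 1/3: S(1/3) = 7/5.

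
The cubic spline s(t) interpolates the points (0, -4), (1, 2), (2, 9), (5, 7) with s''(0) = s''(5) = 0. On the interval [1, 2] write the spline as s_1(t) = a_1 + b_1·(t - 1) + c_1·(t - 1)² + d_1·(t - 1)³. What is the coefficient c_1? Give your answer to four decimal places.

Let σ_i = s''(x_i). Step sizes h_i = 1, 1, 3; slopes of the chords Δ_i = (y_(i+1) - y_i)/h_i = 6, 7, -2/3.
  1·σ_0 + 4·σ_1 + 1·σ_2 = 6(Δ_1 - Δ_0) = 6
  1·σ_1 + 8·σ_2 + 3·σ_3 = 6(Δ_2 - Δ_1) = -46
Natural end conditions: σ_0 = σ_3 = 0.
Hence σ_0 = 0, σ_1 = 94/31, σ_2 = -190/31, σ_3 = 0.
On [1, 2], with s_1(t) = a_1 + b_1·(t - 1) + c_1·(t - 1)² + d_1·(t - 1)³: c_1 = σ_1/2 = 47/31, d_1 = (σ_2 - σ_1)/(6h_1) = -142/93, b_1 = Δ_1 - h_1(2σ_1 + σ_2)/6 = 652/93.

1.5161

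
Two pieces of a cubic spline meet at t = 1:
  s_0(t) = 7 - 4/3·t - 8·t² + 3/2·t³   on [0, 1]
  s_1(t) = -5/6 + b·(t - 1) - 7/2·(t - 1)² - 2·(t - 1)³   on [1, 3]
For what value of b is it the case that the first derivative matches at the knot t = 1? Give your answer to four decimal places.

-12.8333

s_0'(t) = -4/3 - 16·t + 9/2·t², so s_0'(1) = -77/6. On the right, s_1'(1) = b, so b = -77/6.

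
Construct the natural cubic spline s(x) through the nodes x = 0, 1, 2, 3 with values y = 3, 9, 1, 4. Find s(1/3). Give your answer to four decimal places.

Let σ_i = s''(x_i). Step sizes h_i = 1, 1, 1; slopes of the chords Δ_i = (y_(i+1) - y_i)/h_i = 6, -8, 3.
  1·σ_0 + 4·σ_1 + 1·σ_2 = 6(Δ_1 - Δ_0) = -84
  1·σ_1 + 4·σ_2 + 1·σ_3 = 6(Δ_2 - Δ_1) = 66
Natural end conditions: σ_0 = σ_3 = 0.
Forward elimination and back-substitution give σ_0 = 0, σ_1 = -134/5, σ_2 = 116/5, σ_3 = 0.
On [0, 1], s(x) = 3 + 157/15·x + 0·x² - 67/15·x³.
With x = 1/3: s(1/3) = 2561/405.

6.3235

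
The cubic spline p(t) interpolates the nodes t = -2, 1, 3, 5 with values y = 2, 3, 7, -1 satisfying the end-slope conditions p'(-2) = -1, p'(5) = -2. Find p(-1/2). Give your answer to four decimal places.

Put M_i = p'' at the i-th knot. Here h = (3, 2, 2) and Δ = (1/3, 2, -4), so the interior equations h_(i-1)·M_(i-1) + 2(h_(i-1)+h_i)·M_i + h_i·M_(i+1) = 6(Δ_i − Δ_(i-1)) read
  3·M_0 + 10·M_1 + 2·M_2 = 6(Δ_1 - Δ_0) = 10
  2·M_1 + 8·M_2 + 2·M_3 = 6(Δ_2 - Δ_1) = -36
Clamped end conditions give two more equations: 2h_0·M_0 + h_0·M_1 = 6(Δ_0 - p'(-2)) = 8 and h_2·M_2 + 2h_2·M_3 = 6(p'(5) - Δ_2) = 12.
Forward elimination and back-substitution give M_0 = 22/111, M_1 = 84/37, M_2 = -246/37, M_3 = 234/37.
On [-2, 1], p(t) = 2 - 1·(t + 2) + 11/111·(t + 2)² + 115/999·(t + 2)³.
With (t + 2) = 3/2: p(-1/2) = 329/296.

1.1115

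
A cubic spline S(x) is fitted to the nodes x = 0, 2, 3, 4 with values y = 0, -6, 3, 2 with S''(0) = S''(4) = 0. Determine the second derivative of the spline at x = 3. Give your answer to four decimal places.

-18.7826

Let σ_i = S''(x_i). Step sizes h_i = 2, 1, 1; slopes of the chords Δ_i = (y_(i+1) - y_i)/h_i = -3, 9, -1.
  2·σ_0 + 6·σ_1 + 1·σ_2 = 6(Δ_1 - Δ_0) = 72
  1·σ_1 + 4·σ_2 + 1·σ_3 = 6(Δ_2 - Δ_1) = -60
Natural end conditions: σ_0 = σ_3 = 0.
Hence σ_0 = 0, σ_1 = 348/23, σ_2 = -432/23, σ_3 = 0.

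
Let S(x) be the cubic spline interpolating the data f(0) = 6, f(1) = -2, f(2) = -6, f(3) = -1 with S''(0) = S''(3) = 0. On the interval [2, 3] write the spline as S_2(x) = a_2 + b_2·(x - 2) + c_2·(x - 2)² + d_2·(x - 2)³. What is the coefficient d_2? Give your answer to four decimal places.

Write M_i for S''(x_i). With h_i = 1, 1, 1 and divided differences Δ_i = -8, -4, 5, the continuity of S' gives the tridiagonal system
  1·M_0 + 4·M_1 + 1·M_2 = 6(Δ_1 - Δ_0) = 24
  1·M_1 + 4·M_2 + 1·M_3 = 6(Δ_2 - Δ_1) = 54
Natural end conditions: M_0 = M_3 = 0.
Solving the tridiagonal system: M_0 = 0, M_1 = 14/5, M_2 = 64/5, M_3 = 0.
On [2, 3], with S_2(x) = a_2 + b_2·(x - 2) + c_2·(x - 2)² + d_2·(x - 2)³: c_2 = M_2/2 = 32/5, d_2 = (M_3 - M_2)/(6h_2) = -32/15, b_2 = Δ_2 - h_2(2M_2 + M_3)/6 = 11/15.

-2.1333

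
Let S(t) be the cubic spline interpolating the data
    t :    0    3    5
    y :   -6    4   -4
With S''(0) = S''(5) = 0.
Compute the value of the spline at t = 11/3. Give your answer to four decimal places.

2.4198

Let m_i = S''(x_i). Step sizes h_i = 3, 2; slopes of the chords Δ_i = (y_(i+1) - y_i)/h_i = 10/3, -4.
  3·m_0 + 10·m_1 + 2·m_2 = 6(Δ_1 - Δ_0) = -44
Natural end conditions: m_0 = m_2 = 0.
Forward elimination and back-substitution give m_0 = 0, m_1 = -22/5, m_2 = 0.
On [3, 5], S(t) = 4 - 16/15·(t - 3) - 11/5·(t - 3)² + 11/30·(t - 3)³.
With (t - 3) = 2/3: S(11/3) = 196/81.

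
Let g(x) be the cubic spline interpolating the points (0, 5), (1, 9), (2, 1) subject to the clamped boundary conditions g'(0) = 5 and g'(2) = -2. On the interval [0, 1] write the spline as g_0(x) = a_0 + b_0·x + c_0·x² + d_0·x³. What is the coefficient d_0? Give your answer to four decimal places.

-6.7500

With M_i denoting the second derivative at x_i, h_i = 1, 1, and Δ_i = (y_(i+1) − y_i)/h_i = 4, -8:
  1·M_0 + 4·M_1 + 1·M_2 = 6(Δ_1 - Δ_0) = -72
Clamped end conditions give two more equations: 2h_0·M_0 + h_0·M_1 = 6(Δ_0 - g'(0)) = -6 and h_1·M_1 + 2h_1·M_2 = 6(g'(2) - Δ_1) = 36.
Solving the tridiagonal system: M_0 = 23/2, M_1 = -29, M_2 = 65/2.
On [0, 1], with g_0(x) = a_0 + b_0·x + c_0·x² + d_0·x³: c_0 = M_0/2 = 23/4, d_0 = (M_1 - M_0)/(6h_0) = -27/4, b_0 = Δ_0 - h_0(2M_0 + M_1)/6 = 5.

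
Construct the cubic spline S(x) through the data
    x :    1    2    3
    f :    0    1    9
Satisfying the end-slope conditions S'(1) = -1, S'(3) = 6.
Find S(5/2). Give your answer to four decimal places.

4.9375

Write σ_i for S''(x_i). With h_i = 1, 1 and divided differences Δ_i = 1, 8, the continuity of S' gives the tridiagonal system
  1·σ_0 + 4·σ_1 + 1·σ_2 = 6(Δ_1 - Δ_0) = 42
Clamped end conditions give two more equations: 2h_0·σ_0 + h_0·σ_1 = 6(Δ_0 - S'(1)) = 12 and h_1·σ_1 + 2h_1·σ_2 = 6(S'(3) - Δ_1) = -12.
Hence σ_0 = -1, σ_1 = 14, σ_2 = -13.
On [2, 3], S(x) = 1 + 11/2·(x - 2) + 7·(x - 2)² - 9/2·(x - 2)³.
With (x - 2) = 1/2: S(5/2) = 79/16.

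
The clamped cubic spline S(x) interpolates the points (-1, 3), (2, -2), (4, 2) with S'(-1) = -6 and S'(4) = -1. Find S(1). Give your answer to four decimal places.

-3.0593

Put σ_i = S'' at the i-th knot. Here h = (3, 2) and Δ = (-5/3, 2), so the interior equations h_(i-1)·σ_(i-1) + 2(h_(i-1)+h_i)·σ_i + h_i·σ_(i+1) = 6(Δ_i − Δ_(i-1)) read
  3·σ_0 + 10·σ_1 + 2·σ_2 = 6(Δ_1 - Δ_0) = 22
Clamped end conditions give two more equations: 2h_0·σ_0 + h_0·σ_1 = 6(Δ_0 - S'(-1)) = 26 and h_1·σ_1 + 2h_1·σ_2 = 6(S'(4) - Δ_1) = -18.
Solving the tridiagonal system: σ_0 = 47/15, σ_1 = 12/5, σ_2 = -57/10.
On [-1, 2], S(x) = 3 - 6·(x + 1) + 47/30·(x + 1)² - 11/270·(x + 1)³.
With (x + 1) = 2: S(1) = -413/135.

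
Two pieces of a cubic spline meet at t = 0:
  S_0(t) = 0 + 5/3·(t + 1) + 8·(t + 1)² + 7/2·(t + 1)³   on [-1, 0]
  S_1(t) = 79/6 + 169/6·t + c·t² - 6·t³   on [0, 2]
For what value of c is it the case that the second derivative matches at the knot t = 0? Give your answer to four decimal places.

18.5000

S_0''(t) = 16 + 21·(t + 1), so S_0''(0) = 37. On the right, S_1''(0) = 2c, so c = 37/2.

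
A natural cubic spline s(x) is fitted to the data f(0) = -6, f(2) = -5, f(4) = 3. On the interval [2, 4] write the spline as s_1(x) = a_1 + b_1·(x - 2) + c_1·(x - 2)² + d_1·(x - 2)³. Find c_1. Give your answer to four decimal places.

1.3125

Let M_i = s''(x_i). Step sizes h_i = 2, 2; slopes of the chords Δ_i = (y_(i+1) - y_i)/h_i = 1/2, 4.
  2·M_0 + 8·M_1 + 2·M_2 = 6(Δ_1 - Δ_0) = 21
Natural end conditions: M_0 = M_2 = 0.
Hence M_0 = 0, M_1 = 21/8, M_2 = 0.
On [2, 4], with s_1(x) = a_1 + b_1·(x - 2) + c_1·(x - 2)² + d_1·(x - 2)³: c_1 = M_1/2 = 21/16, d_1 = (M_2 - M_1)/(6h_1) = -7/32, b_1 = Δ_1 - h_1(2M_1 + M_2)/6 = 9/4.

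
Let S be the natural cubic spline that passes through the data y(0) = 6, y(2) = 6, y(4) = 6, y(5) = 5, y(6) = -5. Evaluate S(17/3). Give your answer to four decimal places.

With σ_i denoting the second derivative at x_i, h_i = 2, 2, 1, 1, and Δ_i = (y_(i+1) − y_i)/h_i = 0, 0, -1, -10:
  2·σ_0 + 8·σ_1 + 2·σ_2 = 6(Δ_1 - Δ_0) = 0
  2·σ_1 + 6·σ_2 + 1·σ_3 = 6(Δ_2 - Δ_1) = -6
  1·σ_2 + 4·σ_3 + 1·σ_4 = 6(Δ_3 - Δ_2) = -54
Natural end conditions: σ_0 = σ_4 = 0.
Solving the tridiagonal system: σ_0 = 0, σ_1 = -5/14, σ_2 = 10/7, σ_3 = -97/7, σ_4 = 0.
On [5, 6], S(t) = 5 - 113/21·(t - 5) - 97/14·(t - 5)² + 97/42·(t - 5)³.
With (t - 5) = 2/3: S(17/3) = -557/567.

-0.9824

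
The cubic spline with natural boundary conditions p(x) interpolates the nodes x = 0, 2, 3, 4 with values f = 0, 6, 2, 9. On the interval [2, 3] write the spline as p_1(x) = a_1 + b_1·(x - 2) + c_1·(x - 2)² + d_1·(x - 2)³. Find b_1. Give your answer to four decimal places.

-3.7826

Let m_i = p''(x_i). Step sizes h_i = 2, 1, 1; slopes of the chords Δ_i = (y_(i+1) - y_i)/h_i = 3, -4, 7.
  2·m_0 + 6·m_1 + 1·m_2 = 6(Δ_1 - Δ_0) = -42
  1·m_1 + 4·m_2 + 1·m_3 = 6(Δ_2 - Δ_1) = 66
Natural end conditions: m_0 = m_3 = 0.
Solving: m_0 = 0, m_1 = -234/23, m_2 = 438/23, m_3 = 0.
On [2, 3], with p_1(x) = a_1 + b_1·(x - 2) + c_1·(x - 2)² + d_1·(x - 2)³: c_1 = m_1/2 = -117/23, d_1 = (m_2 - m_1)/(6h_1) = 112/23, b_1 = Δ_1 - h_1(2m_1 + m_2)/6 = -87/23.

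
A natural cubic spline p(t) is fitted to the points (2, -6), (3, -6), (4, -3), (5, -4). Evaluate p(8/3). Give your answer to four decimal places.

-6.3951

Put σ_i = p'' at the i-th knot. Here h = (1, 1, 1) and Δ = (0, 3, -1), so the interior equations h_(i-1)·σ_(i-1) + 2(h_(i-1)+h_i)·σ_i + h_i·σ_(i+1) = 6(Δ_i − Δ_(i-1)) read
  1·σ_0 + 4·σ_1 + 1·σ_2 = 6(Δ_1 - Δ_0) = 18
  1·σ_1 + 4·σ_2 + 1·σ_3 = 6(Δ_2 - Δ_1) = -24
Natural end conditions: σ_0 = σ_3 = 0.
Hence σ_0 = 0, σ_1 = 32/5, σ_2 = -38/5, σ_3 = 0.
On [2, 3], p(t) = -6 - 16/15·(t - 2) + 0·(t - 2)² + 16/15·(t - 2)³.
With (t - 2) = 2/3: p(8/3) = -518/81.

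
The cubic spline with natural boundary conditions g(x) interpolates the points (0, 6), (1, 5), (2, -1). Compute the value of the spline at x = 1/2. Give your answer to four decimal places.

5.9688

With m_i denoting the second derivative at x_i, h_i = 1, 1, and Δ_i = (y_(i+1) − y_i)/h_i = -1, -6:
  1·m_0 + 4·m_1 + 1·m_2 = 6(Δ_1 - Δ_0) = -30
Natural end conditions: m_0 = m_2 = 0.
Solving: m_0 = 0, m_1 = -15/2, m_2 = 0.
On [0, 1], g(x) = 6 + 1/4·x + 0·x² - 5/4·x³.
With x = 1/2: g(1/2) = 191/32.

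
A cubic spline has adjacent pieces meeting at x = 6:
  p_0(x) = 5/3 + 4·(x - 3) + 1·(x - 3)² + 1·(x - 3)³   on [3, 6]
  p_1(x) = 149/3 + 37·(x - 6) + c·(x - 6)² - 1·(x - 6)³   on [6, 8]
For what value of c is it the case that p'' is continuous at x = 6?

p_0''(x) = 2 + 6·(x - 3), so p_0''(6) = 20. On the right, p_1''(6) = 2c, so c = 10.

10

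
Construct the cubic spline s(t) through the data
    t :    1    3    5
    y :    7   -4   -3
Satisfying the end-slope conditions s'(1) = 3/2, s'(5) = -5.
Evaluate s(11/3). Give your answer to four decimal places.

-3.8519

With M_i denoting the second derivative at x_i, h_i = 2, 2, and Δ_i = (y_(i+1) − y_i)/h_i = -11/2, 1/2:
  2·M_0 + 8·M_1 + 2·M_2 = 6(Δ_1 - Δ_0) = 36
Clamped end conditions give two more equations: 2h_0·M_0 + h_0·M_1 = 6(Δ_0 - s'(1)) = -42 and h_1·M_1 + 2h_1·M_2 = 6(s'(5) - Δ_1) = -33.
Solving: M_0 = -133/8, M_1 = 49/4, M_2 = -115/8.
On [3, 5], s(t) = -4 - 23/8·(t - 3) + 49/8·(t - 3)² - 71/32·(t - 3)³.
With (t - 3) = 2/3: s(11/3) = -104/27.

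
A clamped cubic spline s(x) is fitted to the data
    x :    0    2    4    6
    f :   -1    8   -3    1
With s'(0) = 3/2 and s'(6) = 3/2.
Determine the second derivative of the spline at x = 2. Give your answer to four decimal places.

Let σ_i = s''(x_i). Step sizes h_i = 2, 2, 2; slopes of the chords Δ_i = (y_(i+1) - y_i)/h_i = 9/2, -11/2, 2.
  2·σ_0 + 8·σ_1 + 2·σ_2 = 6(Δ_1 - Δ_0) = -60
  2·σ_1 + 8·σ_2 + 2·σ_3 = 6(Δ_2 - Δ_1) = 45
Clamped end conditions give two more equations: 2h_0·σ_0 + h_0·σ_1 = 6(Δ_0 - s'(0)) = 18 and h_2·σ_2 + 2h_2·σ_3 = 6(s'(6) - Δ_2) = -3.
Solving: σ_0 = 109/10, σ_1 = -64/5, σ_2 = 103/10, σ_3 = -59/10.

-12.8000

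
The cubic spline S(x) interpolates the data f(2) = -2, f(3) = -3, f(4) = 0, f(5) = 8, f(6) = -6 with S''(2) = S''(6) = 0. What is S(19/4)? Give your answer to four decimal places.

7.3912

Write M_i for S''(x_i). With h_i = 1, 1, 1, 1 and divided differences Δ_i = -1, 3, 8, -14, the continuity of S' gives the tridiagonal system
  1·M_0 + 4·M_1 + 1·M_2 = 6(Δ_1 - Δ_0) = 24
  1·M_1 + 4·M_2 + 1·M_3 = 6(Δ_2 - Δ_1) = 30
  1·M_2 + 4·M_3 + 1·M_4 = 6(Δ_3 - Δ_2) = -132
Natural end conditions: M_0 = M_4 = 0.
Hence M_0 = 0, M_1 = 27/14, M_2 = 114/7, M_3 = -519/14, M_4 = 0.
On [4, 5], S(x) = 0 + 35/4·(x - 4) + 57/7·(x - 4)² - 249/28·(x - 4)³.
With (x - 4) = 3/4: S(19/4) = 13245/1792.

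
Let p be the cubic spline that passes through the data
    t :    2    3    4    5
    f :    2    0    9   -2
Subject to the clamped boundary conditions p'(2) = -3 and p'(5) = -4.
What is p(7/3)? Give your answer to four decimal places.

0.5531

Let m_i = p''(x_i). Step sizes h_i = 1, 1, 1; slopes of the chords Δ_i = (y_(i+1) - y_i)/h_i = -2, 9, -11.
  1·m_0 + 4·m_1 + 1·m_2 = 6(Δ_1 - Δ_0) = 66
  1·m_1 + 4·m_2 + 1·m_3 = 6(Δ_2 - Δ_1) = -120
Clamped end conditions give two more equations: 2h_0·m_0 + h_0·m_1 = 6(Δ_0 - p'(2)) = 6 and h_2·m_2 + 2h_2·m_3 = 6(p'(5) - Δ_2) = 42.
Solving the tridiagonal system: m_0 = -196/15, m_1 = 482/15, m_2 = -742/15, m_3 = 686/15.
On [2, 3], p(t) = 2 - 3·(t - 2) - 98/15·(t - 2)² + 113/15·(t - 2)³.
With (t - 2) = 1/3: p(7/3) = 224/405.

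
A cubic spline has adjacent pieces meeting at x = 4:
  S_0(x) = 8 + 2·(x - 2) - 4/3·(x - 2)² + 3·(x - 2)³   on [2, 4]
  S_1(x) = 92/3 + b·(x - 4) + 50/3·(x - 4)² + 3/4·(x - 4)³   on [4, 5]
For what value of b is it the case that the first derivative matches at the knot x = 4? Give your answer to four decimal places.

32.6667

S_0'(x) = 2 - 8/3·(x - 2) + 9·(x - 2)², so S_0'(4) = 98/3. On the right, S_1'(4) = b, so b = 98/3.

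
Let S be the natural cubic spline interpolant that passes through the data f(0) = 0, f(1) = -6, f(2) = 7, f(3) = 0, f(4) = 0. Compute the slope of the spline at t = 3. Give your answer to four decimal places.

-7.2857

Write σ_i for S''(x_i). With h_i = 1, 1, 1, 1 and divided differences Δ_i = -6, 13, -7, 0, the continuity of S' gives the tridiagonal system
  1·σ_0 + 4·σ_1 + 1·σ_2 = 6(Δ_1 - Δ_0) = 114
  1·σ_1 + 4·σ_2 + 1·σ_3 = 6(Δ_2 - Δ_1) = -120
  1·σ_2 + 4·σ_3 + 1·σ_4 = 6(Δ_3 - Δ_2) = 42
Natural end conditions: σ_0 = σ_4 = 0.
Solving the tridiagonal system: σ_0 = 0, σ_1 = 279/7, σ_2 = -318/7, σ_3 = 153/7, σ_4 = 0.
On [3, 4], S'(t) = b_3 + 2c_3·(t - 3) + 3d_3·(t - 3)² with b_3 = Δ_3 - h_3(2σ_3 + σ_4)/6 = -51/7, c_3 = σ_3/2 = 153/14, d_3 = (σ_4 - σ_3)/(6h_3) = -51/14. So S'(3) = -51/7.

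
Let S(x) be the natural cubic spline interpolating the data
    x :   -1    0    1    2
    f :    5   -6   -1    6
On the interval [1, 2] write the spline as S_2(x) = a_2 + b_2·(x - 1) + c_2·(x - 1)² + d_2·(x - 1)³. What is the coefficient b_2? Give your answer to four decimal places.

8.0667

With M_i denoting the second derivative at x_i, h_i = 1, 1, 1, and Δ_i = (y_(i+1) − y_i)/h_i = -11, 5, 7:
  1·M_0 + 4·M_1 + 1·M_2 = 6(Δ_1 - Δ_0) = 96
  1·M_1 + 4·M_2 + 1·M_3 = 6(Δ_2 - Δ_1) = 12
Natural end conditions: M_0 = M_3 = 0.
Forward elimination and back-substitution give M_0 = 0, M_1 = 124/5, M_2 = -16/5, M_3 = 0.
On [1, 2], with S_2(x) = a_2 + b_2·(x - 1) + c_2·(x - 1)² + d_2·(x - 1)³: c_2 = M_2/2 = -8/5, d_2 = (M_3 - M_2)/(6h_2) = 8/15, b_2 = Δ_2 - h_2(2M_2 + M_3)/6 = 121/15.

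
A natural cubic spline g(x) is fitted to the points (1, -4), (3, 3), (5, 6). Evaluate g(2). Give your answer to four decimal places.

Write σ_i for g''(x_i). With h_i = 2, 2 and divided differences Δ_i = 7/2, 3/2, the continuity of g' gives the tridiagonal system
  2·σ_0 + 8·σ_1 + 2·σ_2 = 6(Δ_1 - Δ_0) = -12
Natural end conditions: σ_0 = σ_2 = 0.
Forward elimination and back-substitution give σ_0 = 0, σ_1 = -3/2, σ_2 = 0.
On [1, 3], g(x) = -4 + 4·(x - 1) + 0·(x - 1)² - 1/8·(x - 1)³.
With (x - 1) = 1: g(2) = -1/8.

-0.1250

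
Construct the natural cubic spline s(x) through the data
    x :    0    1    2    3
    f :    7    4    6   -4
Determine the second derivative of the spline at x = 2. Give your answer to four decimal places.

-21.2000

With M_i denoting the second derivative at x_i, h_i = 1, 1, 1, and Δ_i = (y_(i+1) − y_i)/h_i = -3, 2, -10:
  1·M_0 + 4·M_1 + 1·M_2 = 6(Δ_1 - Δ_0) = 30
  1·M_1 + 4·M_2 + 1·M_3 = 6(Δ_2 - Δ_1) = -72
Natural end conditions: M_0 = M_3 = 0.
Hence M_0 = 0, M_1 = 64/5, M_2 = -106/5, M_3 = 0.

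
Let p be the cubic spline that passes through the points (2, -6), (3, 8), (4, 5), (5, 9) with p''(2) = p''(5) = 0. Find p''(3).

-30

Write σ_i for p''(x_i). With h_i = 1, 1, 1 and divided differences Δ_i = 14, -3, 4, the continuity of p' gives the tridiagonal system
  1·σ_0 + 4·σ_1 + 1·σ_2 = 6(Δ_1 - Δ_0) = -102
  1·σ_1 + 4·σ_2 + 1·σ_3 = 6(Δ_2 - Δ_1) = 42
Natural end conditions: σ_0 = σ_3 = 0.
Forward elimination and back-substitution give σ_0 = 0, σ_1 = -30, σ_2 = 18, σ_3 = 0.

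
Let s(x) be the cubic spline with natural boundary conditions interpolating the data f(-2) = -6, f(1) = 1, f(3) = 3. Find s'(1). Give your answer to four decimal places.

Put σ_i = s'' at the i-th knot. Here h = (3, 2) and Δ = (7/3, 1), so the interior equations h_(i-1)·σ_(i-1) + 2(h_(i-1)+h_i)·σ_i + h_i·σ_(i+1) = 6(Δ_i − Δ_(i-1)) read
  3·σ_0 + 10·σ_1 + 2·σ_2 = 6(Δ_1 - Δ_0) = -8
Natural end conditions: σ_0 = σ_2 = 0.
Solving: σ_0 = 0, σ_1 = -4/5, σ_2 = 0.
On [1, 3], s'(x) = b_1 + 2c_1·(x - 1) + 3d_1·(x - 1)² with b_1 = Δ_1 - h_1(2σ_1 + σ_2)/6 = 23/15, c_1 = σ_1/2 = -2/5, d_1 = (σ_2 - σ_1)/(6h_1) = 1/15. So s'(1) = 23/15.

1.5333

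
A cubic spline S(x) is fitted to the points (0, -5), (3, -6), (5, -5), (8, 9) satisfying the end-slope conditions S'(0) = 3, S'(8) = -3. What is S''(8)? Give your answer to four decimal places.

-10.4359

Write M_i for S''(x_i). With h_i = 3, 2, 3 and divided differences Δ_i = -1/3, 1/2, 14/3, the continuity of S' gives the tridiagonal system
  3·M_0 + 10·M_1 + 2·M_2 = 6(Δ_1 - Δ_0) = 5
  2·M_1 + 10·M_2 + 3·M_3 = 6(Δ_2 - Δ_1) = 25
Clamped end conditions give two more equations: 2h_0·M_0 + h_0·M_1 = 6(Δ_0 - S'(0)) = -20 and h_2·M_2 + 2h_2·M_3 = 6(S'(8) - Δ_2) = -46.
Solving the tridiagonal system: M_0 = -139/39, M_1 = 6/13, M_2 = 72/13, M_3 = -407/39.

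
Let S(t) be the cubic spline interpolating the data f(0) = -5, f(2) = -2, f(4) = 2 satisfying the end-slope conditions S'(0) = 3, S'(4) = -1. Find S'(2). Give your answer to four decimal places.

Write M_i for S''(x_i). With h_i = 2, 2 and divided differences Δ_i = 3/2, 2, the continuity of S' gives the tridiagonal system
  2·M_0 + 8·M_1 + 2·M_2 = 6(Δ_1 - Δ_0) = 3
Clamped end conditions give two more equations: 2h_0·M_0 + h_0·M_1 = 6(Δ_0 - S'(0)) = -9 and h_1·M_1 + 2h_1·M_2 = 6(S'(4) - Δ_1) = -18.
Hence M_0 = -29/8, M_1 = 11/4, M_2 = -47/8.
On [2, 4], S'(t) = b_1 + 2c_1·(t - 2) + 3d_1·(t - 2)² with b_1 = Δ_1 - h_1(2M_1 + M_2)/6 = 17/8, c_1 = M_1/2 = 11/8, d_1 = (M_2 - M_1)/(6h_1) = -23/32. So S'(2) = 17/8.

2.1250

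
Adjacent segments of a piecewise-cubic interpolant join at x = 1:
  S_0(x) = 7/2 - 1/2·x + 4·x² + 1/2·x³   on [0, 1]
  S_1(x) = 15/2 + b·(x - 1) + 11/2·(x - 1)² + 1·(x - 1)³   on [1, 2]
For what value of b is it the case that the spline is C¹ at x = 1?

9

S_0'(x) = -1/2 + 8·x + 3/2·x², so S_0'(1) = 9. On the right, S_1'(1) = b, so b = 9.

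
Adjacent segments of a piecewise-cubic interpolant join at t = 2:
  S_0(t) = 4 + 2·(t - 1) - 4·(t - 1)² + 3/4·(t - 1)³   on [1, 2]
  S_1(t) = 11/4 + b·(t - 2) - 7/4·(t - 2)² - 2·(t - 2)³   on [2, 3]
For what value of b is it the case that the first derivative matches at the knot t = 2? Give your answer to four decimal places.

S_0'(t) = 2 - 8·(t - 1) + 9/4·(t - 1)², so S_0'(2) = -15/4. On the right, S_1'(2) = b, so b = -15/4.

-3.7500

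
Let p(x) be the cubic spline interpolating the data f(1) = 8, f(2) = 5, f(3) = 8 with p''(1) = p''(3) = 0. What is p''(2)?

9

With M_i denoting the second derivative at x_i, h_i = 1, 1, and Δ_i = (y_(i+1) − y_i)/h_i = -3, 3:
  1·M_0 + 4·M_1 + 1·M_2 = 6(Δ_1 - Δ_0) = 36
Natural end conditions: M_0 = M_2 = 0.
Forward elimination and back-substitution give M_0 = 0, M_1 = 9, M_2 = 0.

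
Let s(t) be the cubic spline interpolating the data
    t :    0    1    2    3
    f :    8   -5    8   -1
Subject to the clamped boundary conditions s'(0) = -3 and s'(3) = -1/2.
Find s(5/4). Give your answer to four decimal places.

-3.1203

Put m_i = s'' at the i-th knot. Here h = (1, 1, 1) and Δ = (-13, 13, -9), so the interior equations h_(i-1)·m_(i-1) + 2(h_(i-1)+h_i)·m_i + h_i·m_(i+1) = 6(Δ_i − Δ_(i-1)) read
  1·m_0 + 4·m_1 + 1·m_2 = 6(Δ_1 - Δ_0) = 156
  1·m_1 + 4·m_2 + 1·m_3 = 6(Δ_2 - Δ_1) = -132
Clamped end conditions give two more equations: 2h_0·m_0 + h_0·m_1 = 6(Δ_0 - s'(0)) = -60 and h_2·m_2 + 2h_2·m_3 = 6(s'(3) - Δ_2) = 51.
Solving the tridiagonal system: m_0 = -989/15, m_1 = 1078/15, m_2 = -983/15, m_3 = 874/15.
On [1, 2], s(t) = -5 - 1/30·(t - 1) + 539/15·(t - 1)² - 229/10·(t - 1)³.
With (t - 1) = 1/4: s(5/4) = -1997/640.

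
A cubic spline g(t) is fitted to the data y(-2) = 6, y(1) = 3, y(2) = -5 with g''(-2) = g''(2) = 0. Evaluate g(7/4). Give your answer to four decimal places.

-2.7949

Write M_i for g''(x_i). With h_i = 3, 1 and divided differences Δ_i = -1, -8, the continuity of g' gives the tridiagonal system
  3·M_0 + 8·M_1 + 1·M_2 = 6(Δ_1 - Δ_0) = -42
Natural end conditions: M_0 = M_2 = 0.
Solving the tridiagonal system: M_0 = 0, M_1 = -21/4, M_2 = 0.
On [1, 2], g(t) = 3 - 25/4·(t - 1) - 21/8·(t - 1)² + 7/8·(t - 1)³.
With (t - 1) = 3/4: g(7/4) = -1431/512.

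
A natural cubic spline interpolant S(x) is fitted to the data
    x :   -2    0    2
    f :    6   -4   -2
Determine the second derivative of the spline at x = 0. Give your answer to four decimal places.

4.5000

Let M_i = S''(x_i). Step sizes h_i = 2, 2; slopes of the chords Δ_i = (y_(i+1) - y_i)/h_i = -5, 1.
  2·M_0 + 8·M_1 + 2·M_2 = 6(Δ_1 - Δ_0) = 36
Natural end conditions: M_0 = M_2 = 0.
Forward elimination and back-substitution give M_0 = 0, M_1 = 9/2, M_2 = 0.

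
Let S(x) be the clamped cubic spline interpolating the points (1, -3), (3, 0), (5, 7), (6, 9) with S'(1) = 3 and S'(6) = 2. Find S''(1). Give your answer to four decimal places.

Let σ_i = S''(x_i). Step sizes h_i = 2, 2, 1; slopes of the chords Δ_i = (y_(i+1) - y_i)/h_i = 3/2, 7/2, 2.
  2·σ_0 + 8·σ_1 + 2·σ_2 = 6(Δ_1 - Δ_0) = 12
  2·σ_1 + 6·σ_2 + 1·σ_3 = 6(Δ_2 - Δ_1) = -9
Clamped end conditions give two more equations: 2h_0·σ_0 + h_0·σ_1 = 6(Δ_0 - S'(1)) = -9 and h_2·σ_2 + 2h_2·σ_3 = 6(S'(6) - Δ_2) = 0.
Forward elimination and back-substitution give σ_0 = -88/23, σ_1 = 145/46, σ_2 = -64/23, σ_3 = 32/23.

-3.8261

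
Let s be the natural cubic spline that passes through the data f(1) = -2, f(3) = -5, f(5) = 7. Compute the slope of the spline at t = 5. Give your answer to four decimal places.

7.8750

Let M_i = s''(x_i). Step sizes h_i = 2, 2; slopes of the chords Δ_i = (y_(i+1) - y_i)/h_i = -3/2, 6.
  2·M_0 + 8·M_1 + 2·M_2 = 6(Δ_1 - Δ_0) = 45
Natural end conditions: M_0 = M_2 = 0.
Solving: M_0 = 0, M_1 = 45/8, M_2 = 0.
On [3, 5], s'(t) = b_1 + 2c_1·(t - 3) + 3d_1·(t - 3)² with b_1 = Δ_1 - h_1(2M_1 + M_2)/6 = 9/4, c_1 = M_1/2 = 45/16, d_1 = (M_2 - M_1)/(6h_1) = -15/32. So s'(5) = 63/8.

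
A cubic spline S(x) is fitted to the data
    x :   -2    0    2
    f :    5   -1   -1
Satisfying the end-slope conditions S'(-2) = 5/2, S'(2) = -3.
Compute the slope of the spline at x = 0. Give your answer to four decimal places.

-2.1250

With m_i denoting the second derivative at x_i, h_i = 2, 2, and Δ_i = (y_(i+1) − y_i)/h_i = -3, 0:
  2·m_0 + 8·m_1 + 2·m_2 = 6(Δ_1 - Δ_0) = 18
Clamped end conditions give two more equations: 2h_0·m_0 + h_0·m_1 = 6(Δ_0 - S'(-2)) = -33 and h_1·m_1 + 2h_1·m_2 = 6(S'(2) - Δ_1) = -18.
Hence m_0 = -95/8, m_1 = 29/4, m_2 = -65/8.
On [0, 2], S'(x) = b_1 + 2c_1·x + 3d_1·x² with b_1 = Δ_1 - h_1(2m_1 + m_2)/6 = -17/8, c_1 = m_1/2 = 29/8, d_1 = (m_2 - m_1)/(6h_1) = -41/32. So S'(0) = -17/8.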